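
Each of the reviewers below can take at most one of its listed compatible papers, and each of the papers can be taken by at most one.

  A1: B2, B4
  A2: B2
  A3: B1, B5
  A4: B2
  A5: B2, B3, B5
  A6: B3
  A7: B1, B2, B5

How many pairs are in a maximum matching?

5

Unit-capacity flow: source→left, listed edges, right→sink; max matching = max flow.
Augmenting path A1→B2 (+1); matched 1.
Augmenting path A3→B1 (+1); matched 2.
Augmenting path A5→B3 (+1); matched 3.
Augmenting path A7→B5 (+1); matched 4.
Augmenting path A2→B2→A1→B4 (+1); matched 5.
No augmenting path remains; maximum matching = 5.
König certificate: {A1, B1, B2, B3, B5} is a vertex cover of size 5 (every listed pair touches it), so no matching can be larger.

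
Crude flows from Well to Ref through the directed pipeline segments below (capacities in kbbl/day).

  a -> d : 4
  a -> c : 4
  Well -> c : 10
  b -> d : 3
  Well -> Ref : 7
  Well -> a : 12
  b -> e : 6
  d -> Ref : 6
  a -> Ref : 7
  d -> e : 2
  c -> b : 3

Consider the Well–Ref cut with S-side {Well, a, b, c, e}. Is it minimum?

Given cut capacity: 7 + 4 + 7 + 3 = 21.
Augment Well→Ref: bottleneck 7, flow now 7.
Augment Well→a→Ref: bottleneck 7, flow now 14.
Augment Well→a→d→Ref: bottleneck 4, flow now 18.
Augment Well→c→b→d→Ref: bottleneck 2, flow now 20.
No augmenting path remains; maximum flow = 20.
In the residual graph, reachable from Well: {Well, a, b, c, d, e}.
Min-cut edges: Well→Ref (7), a→Ref (7), d→Ref (6); capacity 7 + 7 + 6 = 20.
Cut capacity 21 exceeds the max flow 20, so it is not minimum.

No — its capacity is 21, but the minimum cut has capacity 20.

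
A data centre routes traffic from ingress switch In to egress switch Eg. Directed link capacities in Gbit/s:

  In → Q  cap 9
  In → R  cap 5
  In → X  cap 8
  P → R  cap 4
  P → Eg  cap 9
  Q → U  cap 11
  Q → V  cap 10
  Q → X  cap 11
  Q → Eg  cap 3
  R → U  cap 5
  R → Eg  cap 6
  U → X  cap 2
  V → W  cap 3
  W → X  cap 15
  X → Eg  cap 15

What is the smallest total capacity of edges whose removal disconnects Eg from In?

Augment In→Q→Eg: bottleneck 3, flow now 3.
Augment In→R→Eg: bottleneck 5, flow now 8.
Augment In→X→Eg: bottleneck 8, flow now 16.
Augment In→Q→X→Eg: bottleneck 6, flow now 22.
No augmenting path remains; maximum flow = 22.
By max-flow min-cut, the minimum cut capacity equals the max flow.
In the residual graph, reachable from In: {In}.
Min-cut edges: In→Q (9), In→R (5), In→X (8); capacity 9 + 5 + 8 = 22.

22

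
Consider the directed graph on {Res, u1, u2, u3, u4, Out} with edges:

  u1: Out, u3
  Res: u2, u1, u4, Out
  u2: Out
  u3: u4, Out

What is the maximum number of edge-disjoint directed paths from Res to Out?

3

Assign every edge capacity 1; by Menger, the answer equals the max flow.
Path Res→Out (+1); total 1.
Path Res→u1→Out (+1); total 2.
Path Res→u2→Out (+1); total 3.
No residual Res→Out path; max flow = 3.
Certifying cut of size 3: {Res→Out, Res→u1, Res→u2}.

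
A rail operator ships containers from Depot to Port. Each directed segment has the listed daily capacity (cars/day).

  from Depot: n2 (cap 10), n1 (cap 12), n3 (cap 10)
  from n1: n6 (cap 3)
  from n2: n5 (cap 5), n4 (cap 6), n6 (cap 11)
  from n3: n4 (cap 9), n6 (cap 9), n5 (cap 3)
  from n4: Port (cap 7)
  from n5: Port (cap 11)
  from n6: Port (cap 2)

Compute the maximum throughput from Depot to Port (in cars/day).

17

Augment Depot→n1→n6→Port: bottleneck 2, flow now 2.
Augment Depot→n2→n4→Port: bottleneck 6, flow now 8.
Augment Depot→n2→n5→Port: bottleneck 4, flow now 12.
Augment Depot→n3→n4→Port: bottleneck 1, flow now 13.
Augment Depot→n3→n5→Port: bottleneck 3, flow now 16.
Augment Depot→n3→n4→n2→n5→Port: bottleneck 1, flow now 17. (uses reverse residual edge)
No augmenting path remains; maximum flow = 17.
In the residual graph, reachable from Depot: {Depot, n1, n2, n3, n4, n6}.
Min-cut edges: n2→n5 (5), n3→n5 (3), n4→Port (7), n6→Port (2); capacity 5 + 3 + 7 + 2 = 17.
This cut is saturated, so no flow can exceed 17.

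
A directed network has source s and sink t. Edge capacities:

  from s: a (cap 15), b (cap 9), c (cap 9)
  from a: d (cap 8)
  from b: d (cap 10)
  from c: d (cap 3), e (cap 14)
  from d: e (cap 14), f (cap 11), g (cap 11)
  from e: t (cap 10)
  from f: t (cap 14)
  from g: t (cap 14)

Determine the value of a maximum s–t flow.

Augment s→c→e→t: bottleneck 9, flow now 9.
Augment s→a→d→e→t: bottleneck 1, flow now 10.
Augment s→a→d→f→t: bottleneck 7, flow now 17.
Augment s→b→d→f→t: bottleneck 4, flow now 21.
Augment s→b→d→g→t: bottleneck 5, flow now 26.
No augmenting path remains; maximum flow = 26.
In the residual graph, reachable from s: {s, a}.
Min-cut edges: s→b (9), s→c (9), a→d (8); capacity 9 + 9 + 8 = 26.
This cut is saturated, so no flow can exceed 26.

26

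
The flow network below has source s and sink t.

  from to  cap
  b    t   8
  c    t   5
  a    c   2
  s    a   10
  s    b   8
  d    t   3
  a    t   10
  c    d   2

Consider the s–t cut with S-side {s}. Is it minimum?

Given cut capacity: 10 + 8 = 18.
Augment s→a→t: bottleneck 10, flow now 10.
Augment s→b→t: bottleneck 8, flow now 18.
No augmenting path remains; maximum flow = 18.
Cut capacity 18 equals the max flow, so it is a minimum cut.

Yes — it is a minimum cut (capacity 18).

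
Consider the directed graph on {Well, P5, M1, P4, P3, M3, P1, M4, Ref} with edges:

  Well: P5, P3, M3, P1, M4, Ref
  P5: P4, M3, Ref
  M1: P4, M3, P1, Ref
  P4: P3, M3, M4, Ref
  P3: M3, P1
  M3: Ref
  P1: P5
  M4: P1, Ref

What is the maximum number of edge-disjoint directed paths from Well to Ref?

5

Assign every edge capacity 1; by Menger, the answer equals the max flow.
Path Well→Ref (+1); total 1.
Path Well→P5→Ref (+1); total 2.
Path Well→M3→Ref (+1); total 3.
Path Well→M4→Ref (+1); total 4.
Path Well→P1→P5→P4→Ref (+1); total 5.
No residual Well→Ref path; max flow = 5.
Certifying cut of size 5: {M3→Ref, P1→P5, Well→M4, Well→P5, Well→Ref}.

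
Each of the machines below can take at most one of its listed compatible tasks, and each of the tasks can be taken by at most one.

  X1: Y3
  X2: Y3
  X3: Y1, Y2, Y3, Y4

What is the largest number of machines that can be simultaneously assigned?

Unit-capacity flow: source→left, listed edges, right→sink; max matching = max flow.
Augmenting path X1→Y3 (+1); matched 1.
Augmenting path X3→Y1 (+1); matched 2.
No augmenting path remains; maximum matching = 2.
König certificate: {X3, Y3} is a vertex cover of size 2 (every listed pair touches it), so no matching can be larger.

2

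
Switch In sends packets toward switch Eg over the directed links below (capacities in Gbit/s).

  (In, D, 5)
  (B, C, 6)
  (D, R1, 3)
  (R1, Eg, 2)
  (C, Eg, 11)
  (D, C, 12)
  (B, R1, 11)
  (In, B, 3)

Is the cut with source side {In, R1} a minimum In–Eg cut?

Given cut capacity: 5 + 3 + 2 = 10.
Augment In→D→C→Eg: bottleneck 5, flow now 5.
Augment In→B→C→Eg: bottleneck 3, flow now 8.
No augmenting path remains; maximum flow = 8.
In the residual graph, reachable from In: {In}.
Min-cut edges: In→D (5), In→B (3); capacity 5 + 3 = 8.
Cut capacity 10 exceeds the max flow 8, so it is not minimum.

No — its capacity is 10, but the minimum cut has capacity 8.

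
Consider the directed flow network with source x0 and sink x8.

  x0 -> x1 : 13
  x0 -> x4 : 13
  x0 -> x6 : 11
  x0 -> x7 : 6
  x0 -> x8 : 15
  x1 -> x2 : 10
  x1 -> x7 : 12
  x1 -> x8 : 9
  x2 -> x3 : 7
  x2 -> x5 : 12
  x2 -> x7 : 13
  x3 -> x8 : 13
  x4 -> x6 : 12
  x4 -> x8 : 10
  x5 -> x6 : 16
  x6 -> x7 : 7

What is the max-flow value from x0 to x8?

Augment x0→x8: bottleneck 15, flow now 15.
Augment x0→x1→x8: bottleneck 9, flow now 24.
Augment x0→x4→x8: bottleneck 10, flow now 34.
Augment x0→x1→x2→x3→x8: bottleneck 4, flow now 38.
No augmenting path remains; maximum flow = 38.
In the residual graph, reachable from x0: {x0, x4, x6, x7}.
Min-cut edges: x0→x1 (13), x0→x8 (15), x4→x8 (10); capacity 13 + 15 + 10 = 38.
This cut is saturated, so no flow can exceed 38.

38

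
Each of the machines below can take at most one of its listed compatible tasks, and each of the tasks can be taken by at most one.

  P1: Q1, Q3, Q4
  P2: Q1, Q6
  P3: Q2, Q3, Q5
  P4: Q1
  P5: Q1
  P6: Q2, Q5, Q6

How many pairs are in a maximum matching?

Unit-capacity flow: source→left, listed edges, right→sink; max matching = max flow.
Augmenting path P1→Q1 (+1); matched 1.
Augmenting path P2→Q6 (+1); matched 2.
Augmenting path P3→Q2 (+1); matched 3.
Augmenting path P6→Q5 (+1); matched 4.
Augmenting path P4→Q1→P1→Q3 (+1); matched 5.
No augmenting path remains; maximum matching = 5.
König certificate: {P1, P2, P3, P6, Q1} is a vertex cover of size 5 (every listed pair touches it), so no matching can be larger.

5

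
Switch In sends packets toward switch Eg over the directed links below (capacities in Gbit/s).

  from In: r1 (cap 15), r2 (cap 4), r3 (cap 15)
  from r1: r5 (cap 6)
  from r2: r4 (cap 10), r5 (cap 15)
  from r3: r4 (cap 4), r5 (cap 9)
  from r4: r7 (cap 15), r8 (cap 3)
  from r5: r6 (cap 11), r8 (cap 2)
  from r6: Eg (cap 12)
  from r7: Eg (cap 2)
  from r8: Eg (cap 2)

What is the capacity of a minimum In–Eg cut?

Augment In→r1→r5→r6→Eg: bottleneck 6, flow now 6.
Augment In→r2→r4→r7→Eg: bottleneck 2, flow now 8.
Augment In→r2→r4→r8→Eg: bottleneck 2, flow now 10.
Augment In→r3→r5→r6→Eg: bottleneck 5, flow now 15.
No augmenting path remains; maximum flow = 15.
By max-flow min-cut, the minimum cut capacity equals the max flow.
In the residual graph, reachable from In: {In, r1, r2, r3, r4, r5, r7, r8}.
Min-cut edges: r5→r6 (11), r7→Eg (2), r8→Eg (2); capacity 11 + 2 + 2 = 15.

15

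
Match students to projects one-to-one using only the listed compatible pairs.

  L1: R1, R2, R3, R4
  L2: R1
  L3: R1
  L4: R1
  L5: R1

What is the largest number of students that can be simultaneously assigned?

2

Unit-capacity flow: source→left, listed edges, right→sink; max matching = max flow.
Augmenting path L1→R1 (+1); matched 1.
Augmenting path L2→R1→L1→R2 (+1); matched 2.
No augmenting path remains; maximum matching = 2.
König certificate: {L1, R1} is a vertex cover of size 2 (every listed pair touches it), so no matching can be larger.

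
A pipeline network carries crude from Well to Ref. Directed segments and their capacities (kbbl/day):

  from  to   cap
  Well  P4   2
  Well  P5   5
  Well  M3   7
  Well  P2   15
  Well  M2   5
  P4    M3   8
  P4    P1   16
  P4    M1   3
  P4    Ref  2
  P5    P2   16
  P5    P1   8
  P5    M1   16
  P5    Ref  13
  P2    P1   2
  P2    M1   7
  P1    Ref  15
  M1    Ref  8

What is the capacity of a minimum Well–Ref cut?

16

Augment Well→P4→Ref: bottleneck 2, flow now 2.
Augment Well→P5→Ref: bottleneck 5, flow now 7.
Augment Well→P2→P1→Ref: bottleneck 2, flow now 9.
Augment Well→P2→M1→Ref: bottleneck 7, flow now 16.
No augmenting path remains; maximum flow = 16.
By max-flow min-cut, the minimum cut capacity equals the max flow.
In the residual graph, reachable from Well: {Well, M3, P2, M2}.
Min-cut edges: Well→P4 (2), Well→P5 (5), P2→P1 (2), P2→M1 (7); capacity 2 + 5 + 2 + 7 = 16.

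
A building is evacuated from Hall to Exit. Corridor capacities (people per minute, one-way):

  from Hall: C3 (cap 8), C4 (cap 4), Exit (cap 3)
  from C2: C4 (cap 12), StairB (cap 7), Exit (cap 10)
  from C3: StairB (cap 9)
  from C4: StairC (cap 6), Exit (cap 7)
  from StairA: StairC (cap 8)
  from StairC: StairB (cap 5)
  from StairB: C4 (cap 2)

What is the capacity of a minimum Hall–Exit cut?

Augment Hall→Exit: bottleneck 3, flow now 3.
Augment Hall→C4→Exit: bottleneck 4, flow now 7.
Augment Hall→C3→StairB→C4→Exit: bottleneck 2, flow now 9.
No augmenting path remains; maximum flow = 9.
By max-flow min-cut, the minimum cut capacity equals the max flow.
In the residual graph, reachable from Hall: {Hall, C3, StairB}.
Min-cut edges: Hall→C4 (4), Hall→Exit (3), StairB→C4 (2); capacity 4 + 3 + 2 = 9.

9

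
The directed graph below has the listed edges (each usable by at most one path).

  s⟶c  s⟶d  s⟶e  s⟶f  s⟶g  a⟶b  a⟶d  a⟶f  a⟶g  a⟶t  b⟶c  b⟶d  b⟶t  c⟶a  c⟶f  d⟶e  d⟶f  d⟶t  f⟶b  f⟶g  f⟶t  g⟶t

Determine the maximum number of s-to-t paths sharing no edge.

4

Assign every edge capacity 1; by Menger, the answer equals the max flow.
Path s→d→t (+1); total 1.
Path s→f→t (+1); total 2.
Path s→g→t (+1); total 3.
Path s→c→a→t (+1); total 4.
No residual s→t path; max flow = 4.
Certifying cut of size 4: {s→c, s→d, s→f, s→g}.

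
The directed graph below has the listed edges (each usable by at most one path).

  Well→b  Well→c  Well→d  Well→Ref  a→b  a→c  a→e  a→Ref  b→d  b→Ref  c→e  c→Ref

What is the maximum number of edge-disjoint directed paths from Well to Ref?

3

Assign every edge capacity 1; by Menger, the answer equals the max flow.
Path Well→Ref (+1); total 1.
Path Well→b→Ref (+1); total 2.
Path Well→c→Ref (+1); total 3.
No residual Well→Ref path; max flow = 3.
Certifying cut of size 3: {Well→Ref, Well→b, Well→c}.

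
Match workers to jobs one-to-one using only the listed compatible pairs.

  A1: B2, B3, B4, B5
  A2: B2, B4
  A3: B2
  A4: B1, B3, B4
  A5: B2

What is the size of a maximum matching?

Unit-capacity flow: source→left, listed edges, right→sink; max matching = max flow.
Augmenting path A1→B2 (+1); matched 1.
Augmenting path A2→B4 (+1); matched 2.
Augmenting path A4→B1 (+1); matched 3.
Augmenting path A3→B2→A1→B3 (+1); matched 4.
No augmenting path remains; maximum matching = 4.
König certificate: {A1, A2, A4, B2} is a vertex cover of size 4 (every listed pair touches it), so no matching can be larger.

4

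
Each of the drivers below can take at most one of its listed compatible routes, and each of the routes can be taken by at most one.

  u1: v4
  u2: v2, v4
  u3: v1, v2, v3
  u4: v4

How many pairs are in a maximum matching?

Unit-capacity flow: source→left, listed edges, right→sink; max matching = max flow.
Augmenting path u1→v4 (+1); matched 1.
Augmenting path u2→v2 (+1); matched 2.
Augmenting path u3→v1 (+1); matched 3.
No augmenting path remains; maximum matching = 3.
König certificate: {u2, u3, v4} is a vertex cover of size 3 (every listed pair touches it), so no matching can be larger.

3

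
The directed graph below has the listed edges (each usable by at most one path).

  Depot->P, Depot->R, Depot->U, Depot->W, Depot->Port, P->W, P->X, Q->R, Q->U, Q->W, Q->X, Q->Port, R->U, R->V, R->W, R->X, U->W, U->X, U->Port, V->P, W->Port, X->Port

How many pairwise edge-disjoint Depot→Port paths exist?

4

Assign every edge capacity 1; by Menger, the answer equals the max flow.
Path Depot→Port (+1); total 1.
Path Depot→U→Port (+1); total 2.
Path Depot→W→Port (+1); total 3.
Path Depot→P→X→Port (+1); total 4.
No residual Depot→Port path; max flow = 4.
Certifying cut of size 4: {Depot→Port, U→Port, W→Port, X→Port}.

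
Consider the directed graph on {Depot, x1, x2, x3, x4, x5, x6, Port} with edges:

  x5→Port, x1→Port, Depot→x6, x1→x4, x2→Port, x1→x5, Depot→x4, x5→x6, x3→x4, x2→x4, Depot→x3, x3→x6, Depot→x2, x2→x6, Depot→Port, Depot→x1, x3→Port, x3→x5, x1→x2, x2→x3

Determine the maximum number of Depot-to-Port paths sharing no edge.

Assign every edge capacity 1; by Menger, the answer equals the max flow.
Path Depot→Port (+1); total 1.
Path Depot→x1→Port (+1); total 2.
Path Depot→x2→Port (+1); total 3.
Path Depot→x3→Port (+1); total 4.
No residual Depot→Port path; max flow = 4.
Certifying cut of size 4: {Depot→Port, Depot→x1, Depot→x2, Depot→x3}.

4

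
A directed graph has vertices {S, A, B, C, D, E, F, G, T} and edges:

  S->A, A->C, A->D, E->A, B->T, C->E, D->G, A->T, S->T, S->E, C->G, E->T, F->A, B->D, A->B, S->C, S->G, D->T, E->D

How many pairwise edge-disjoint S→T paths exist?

4

Assign every edge capacity 1; by Menger, the answer equals the max flow.
Path S→T (+1); total 1.
Path S→A→T (+1); total 2.
Path S→E→T (+1); total 3.
Path S→C→E→D→T (+1); total 4.
No residual S→T path; max flow = 4.
Certifying cut of size 4: {S→A, S→C, S→E, S→T}.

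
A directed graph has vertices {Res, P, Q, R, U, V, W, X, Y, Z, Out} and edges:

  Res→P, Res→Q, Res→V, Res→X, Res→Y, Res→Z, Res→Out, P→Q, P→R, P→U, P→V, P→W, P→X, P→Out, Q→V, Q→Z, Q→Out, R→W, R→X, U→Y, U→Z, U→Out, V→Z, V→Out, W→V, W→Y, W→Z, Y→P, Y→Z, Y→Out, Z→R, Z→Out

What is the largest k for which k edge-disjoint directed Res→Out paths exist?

6

Assign every edge capacity 1; by Menger, the answer equals the max flow.
Path Res→Out (+1); total 1.
Path Res→P→Out (+1); total 2.
Path Res→Q→Out (+1); total 3.
Path Res→V→Out (+1); total 4.
Path Res→Y→Out (+1); total 5.
Path Res→Z→Out (+1); total 6.
No residual Res→Out path; max flow = 6.
Certifying cut of size 6: {Res→Out, Res→P, Res→Q, Res→V, Res→Y, Res→Z}.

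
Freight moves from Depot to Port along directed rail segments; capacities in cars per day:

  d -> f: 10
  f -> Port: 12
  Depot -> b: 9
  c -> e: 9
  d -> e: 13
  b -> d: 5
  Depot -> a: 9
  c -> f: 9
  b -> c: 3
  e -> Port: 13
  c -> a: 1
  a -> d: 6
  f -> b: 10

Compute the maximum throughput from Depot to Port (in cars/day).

14

Augment Depot→a→d→e→Port: bottleneck 6, flow now 6.
Augment Depot→b→c→e→Port: bottleneck 3, flow now 9.
Augment Depot→b→d→e→Port: bottleneck 4, flow now 13.
Augment Depot→b→d→f→Port: bottleneck 1, flow now 14.
No augmenting path remains; maximum flow = 14.
In the residual graph, reachable from Depot: {Depot, a, b}.
Min-cut edges: a→d (6), b→c (3), b→d (5); capacity 6 + 3 + 5 = 14.
This cut is saturated, so no flow can exceed 14.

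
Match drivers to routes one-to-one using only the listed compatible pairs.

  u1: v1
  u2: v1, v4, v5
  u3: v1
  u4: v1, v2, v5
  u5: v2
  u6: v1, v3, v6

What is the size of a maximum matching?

Unit-capacity flow: source→left, listed edges, right→sink; max matching = max flow.
Augmenting path u1→v1 (+1); matched 1.
Augmenting path u2→v4 (+1); matched 2.
Augmenting path u4→v2 (+1); matched 3.
Augmenting path u6→v3 (+1); matched 4.
Augmenting path u5→v2→u4→v5 (+1); matched 5.
No augmenting path remains; maximum matching = 5.
König certificate: {u2, u4, u5, u6, v1} is a vertex cover of size 5 (every listed pair touches it), so no matching can be larger.

5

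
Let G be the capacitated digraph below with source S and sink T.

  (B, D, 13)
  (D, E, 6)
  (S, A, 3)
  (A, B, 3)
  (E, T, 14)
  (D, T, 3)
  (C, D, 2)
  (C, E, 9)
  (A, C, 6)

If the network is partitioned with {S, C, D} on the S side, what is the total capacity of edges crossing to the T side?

21

Edges leaving {S, C, D}: S→A (3), C→E (9), D→E (6), D→T (3).
Cut capacity = 3 + 9 + 6 + 3 = 21.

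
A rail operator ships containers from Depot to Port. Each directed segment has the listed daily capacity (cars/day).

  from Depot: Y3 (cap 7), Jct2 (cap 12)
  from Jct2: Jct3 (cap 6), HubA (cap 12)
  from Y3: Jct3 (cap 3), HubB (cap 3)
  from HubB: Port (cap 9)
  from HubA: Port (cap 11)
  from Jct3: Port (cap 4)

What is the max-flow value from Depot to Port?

18

Augment Depot→Jct2→HubA→Port: bottleneck 11, flow now 11.
Augment Depot→Jct2→Jct3→Port: bottleneck 1, flow now 12.
Augment Depot→Y3→HubB→Port: bottleneck 3, flow now 15.
Augment Depot→Y3→Jct3→Port: bottleneck 3, flow now 18.
No augmenting path remains; maximum flow = 18.
In the residual graph, reachable from Depot: {Depot, Y3}.
Min-cut edges: Depot→Jct2 (12), Y3→HubB (3), Y3→Jct3 (3); capacity 12 + 3 + 3 = 18.
This cut is saturated, so no flow can exceed 18.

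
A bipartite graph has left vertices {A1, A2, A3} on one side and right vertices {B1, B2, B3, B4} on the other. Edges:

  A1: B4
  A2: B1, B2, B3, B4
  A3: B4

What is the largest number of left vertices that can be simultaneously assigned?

2

Unit-capacity flow: source→left, listed edges, right→sink; max matching = max flow.
Augmenting path A1→B4 (+1); matched 1.
Augmenting path A2→B1 (+1); matched 2.
No augmenting path remains; maximum matching = 2.
König certificate: {A2, B4} is a vertex cover of size 2 (every listed pair touches it), so no matching can be larger.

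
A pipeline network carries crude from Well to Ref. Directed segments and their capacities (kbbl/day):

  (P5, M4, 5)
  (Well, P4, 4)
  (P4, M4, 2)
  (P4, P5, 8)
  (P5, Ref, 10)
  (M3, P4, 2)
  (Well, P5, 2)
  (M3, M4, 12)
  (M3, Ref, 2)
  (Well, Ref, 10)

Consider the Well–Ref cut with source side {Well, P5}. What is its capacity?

Edges leaving {Well, P5}: Well→P4 (4), Well→Ref (10), P5→M4 (5), P5→Ref (10).
Cut capacity = 4 + 10 + 5 + 10 = 29.

29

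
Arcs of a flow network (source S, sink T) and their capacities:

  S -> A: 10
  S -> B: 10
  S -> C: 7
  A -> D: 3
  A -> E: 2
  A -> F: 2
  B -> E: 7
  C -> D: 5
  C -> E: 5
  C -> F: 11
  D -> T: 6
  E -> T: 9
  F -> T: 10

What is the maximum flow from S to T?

Augment S→A→D→T: bottleneck 3, flow now 3.
Augment S→A→E→T: bottleneck 2, flow now 5.
Augment S→A→F→T: bottleneck 2, flow now 7.
Augment S→B→E→T: bottleneck 7, flow now 14.
Augment S→C→D→T: bottleneck 3, flow now 17.
Augment S→C→F→T: bottleneck 4, flow now 21.
No augmenting path remains; maximum flow = 21.
In the residual graph, reachable from S: {S, A, B}.
Min-cut edges: S→C (7), A→D (3), A→E (2), A→F (2), B→E (7); capacity 7 + 3 + 2 + 2 + 7 = 21.
This cut is saturated, so no flow can exceed 21.

21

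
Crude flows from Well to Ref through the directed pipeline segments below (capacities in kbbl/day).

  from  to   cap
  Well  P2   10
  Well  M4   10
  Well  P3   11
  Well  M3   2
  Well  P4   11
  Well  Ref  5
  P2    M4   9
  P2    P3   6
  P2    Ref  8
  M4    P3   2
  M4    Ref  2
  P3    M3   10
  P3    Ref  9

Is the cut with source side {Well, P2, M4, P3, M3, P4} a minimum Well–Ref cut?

Yes — it is a minimum cut (capacity 24).

Given cut capacity: 5 + 8 + 2 + 9 = 24.
Augment Well→Ref: bottleneck 5, flow now 5.
Augment Well→P2→Ref: bottleneck 8, flow now 13.
Augment Well→M4→Ref: bottleneck 2, flow now 15.
Augment Well→P3→Ref: bottleneck 9, flow now 24.
No augmenting path remains; maximum flow = 24.
Cut capacity 24 equals the max flow, so it is a minimum cut.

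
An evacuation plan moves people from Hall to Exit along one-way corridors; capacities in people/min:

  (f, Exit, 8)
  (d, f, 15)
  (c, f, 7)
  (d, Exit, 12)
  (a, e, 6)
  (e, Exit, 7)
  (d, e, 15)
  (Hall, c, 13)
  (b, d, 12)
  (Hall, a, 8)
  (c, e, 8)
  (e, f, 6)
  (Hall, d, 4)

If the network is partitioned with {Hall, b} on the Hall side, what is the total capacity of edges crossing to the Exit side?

Edges leaving {Hall, b}: Hall→a (8), Hall→c (13), Hall→d (4), b→d (12).
Cut capacity = 8 + 13 + 4 + 12 = 37.

37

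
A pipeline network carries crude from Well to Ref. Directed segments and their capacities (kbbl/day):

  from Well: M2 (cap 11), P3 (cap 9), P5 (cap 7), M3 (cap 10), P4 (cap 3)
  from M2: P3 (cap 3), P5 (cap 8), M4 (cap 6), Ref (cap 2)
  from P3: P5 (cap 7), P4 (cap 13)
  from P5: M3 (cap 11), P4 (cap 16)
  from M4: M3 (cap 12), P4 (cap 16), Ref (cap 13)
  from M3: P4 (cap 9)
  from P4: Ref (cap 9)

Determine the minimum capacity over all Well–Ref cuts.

Augment Well→M2→Ref: bottleneck 2, flow now 2.
Augment Well→P4→Ref: bottleneck 3, flow now 5.
Augment Well→M2→M4→Ref: bottleneck 6, flow now 11.
Augment Well→P3→P4→Ref: bottleneck 6, flow now 17.
No augmenting path remains; maximum flow = 17.
By max-flow min-cut, the minimum cut capacity equals the max flow.
In the residual graph, reachable from Well: {Well, M2, P3, P5, M3, P4}.
Min-cut edges: M2→M4 (6), M2→Ref (2), P4→Ref (9); capacity 6 + 2 + 9 = 17.

17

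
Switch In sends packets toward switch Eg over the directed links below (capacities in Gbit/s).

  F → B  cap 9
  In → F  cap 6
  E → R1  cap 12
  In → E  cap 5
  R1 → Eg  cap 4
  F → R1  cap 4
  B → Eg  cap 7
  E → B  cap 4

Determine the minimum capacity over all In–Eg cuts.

11

Augment In→E→R1→Eg: bottleneck 4, flow now 4.
Augment In→E→B→Eg: bottleneck 1, flow now 5.
Augment In→F→B→Eg: bottleneck 6, flow now 11.
No augmenting path remains; maximum flow = 11.
By max-flow min-cut, the minimum cut capacity equals the max flow.
In the residual graph, reachable from In: {In}.
Min-cut edges: In→E (5), In→F (6); capacity 5 + 6 = 11.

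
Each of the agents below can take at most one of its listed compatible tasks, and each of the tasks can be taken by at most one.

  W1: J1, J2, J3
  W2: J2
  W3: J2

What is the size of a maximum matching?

2

Unit-capacity flow: source→left, listed edges, right→sink; max matching = max flow.
Augmenting path W1→J1 (+1); matched 1.
Augmenting path W2→J2 (+1); matched 2.
No augmenting path remains; maximum matching = 2.
König certificate: {W1, J2} is a vertex cover of size 2 (every listed pair touches it), so no matching can be larger.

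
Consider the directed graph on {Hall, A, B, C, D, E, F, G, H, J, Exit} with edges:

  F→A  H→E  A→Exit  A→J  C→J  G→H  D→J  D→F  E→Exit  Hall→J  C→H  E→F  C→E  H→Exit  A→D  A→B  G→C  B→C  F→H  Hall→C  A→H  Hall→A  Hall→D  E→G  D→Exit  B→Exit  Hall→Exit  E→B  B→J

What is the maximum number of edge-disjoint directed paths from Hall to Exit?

4

Assign every edge capacity 1; by Menger, the answer equals the max flow.
Path Hall→Exit (+1); total 1.
Path Hall→A→Exit (+1); total 2.
Path Hall→D→Exit (+1); total 3.
Path Hall→C→E→Exit (+1); total 4.
No residual Hall→Exit path; max flow = 4.
Certifying cut of size 4: {Hall→A, Hall→C, Hall→D, Hall→Exit}.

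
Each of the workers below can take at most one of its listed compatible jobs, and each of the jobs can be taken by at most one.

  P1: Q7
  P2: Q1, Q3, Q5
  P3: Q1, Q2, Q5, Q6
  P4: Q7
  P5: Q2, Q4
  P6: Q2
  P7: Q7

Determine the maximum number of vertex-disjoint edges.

5

Unit-capacity flow: source→left, listed edges, right→sink; max matching = max flow.
Augmenting path P1→Q7 (+1); matched 1.
Augmenting path P2→Q1 (+1); matched 2.
Augmenting path P3→Q2 (+1); matched 3.
Augmenting path P5→Q4 (+1); matched 4.
Augmenting path P6→Q2→P3→Q5 (+1); matched 5.
No augmenting path remains; maximum matching = 5.
König certificate: {P2, P3, P5, P6, Q7} is a vertex cover of size 5 (every listed pair touches it), so no matching can be larger.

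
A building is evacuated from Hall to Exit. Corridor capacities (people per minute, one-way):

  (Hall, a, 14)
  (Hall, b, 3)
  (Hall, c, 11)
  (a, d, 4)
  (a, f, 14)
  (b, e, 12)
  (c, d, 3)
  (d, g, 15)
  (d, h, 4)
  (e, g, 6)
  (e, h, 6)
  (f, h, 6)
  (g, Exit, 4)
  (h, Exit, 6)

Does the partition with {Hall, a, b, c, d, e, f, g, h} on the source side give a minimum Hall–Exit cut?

Yes — it is a minimum cut (capacity 10).

Given cut capacity: 4 + 6 = 10.
Augment Hall→a→d→g→Exit: bottleneck 4, flow now 4.
Augment Hall→a→f→h→Exit: bottleneck 6, flow now 10.
No augmenting path remains; maximum flow = 10.
Cut capacity 10 equals the max flow, so it is a minimum cut.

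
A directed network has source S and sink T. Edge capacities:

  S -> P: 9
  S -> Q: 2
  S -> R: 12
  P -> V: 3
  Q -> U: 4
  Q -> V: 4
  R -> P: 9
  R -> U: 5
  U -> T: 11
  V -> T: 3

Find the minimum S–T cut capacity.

10

Augment S→P→V→T: bottleneck 3, flow now 3.
Augment S→Q→U→T: bottleneck 2, flow now 5.
Augment S→R→U→T: bottleneck 5, flow now 10.
No augmenting path remains; maximum flow = 10.
By max-flow min-cut, the minimum cut capacity equals the max flow.
In the residual graph, reachable from S: {S, P, R}.
Min-cut edges: S→Q (2), P→V (3), R→U (5); capacity 2 + 3 + 5 = 10.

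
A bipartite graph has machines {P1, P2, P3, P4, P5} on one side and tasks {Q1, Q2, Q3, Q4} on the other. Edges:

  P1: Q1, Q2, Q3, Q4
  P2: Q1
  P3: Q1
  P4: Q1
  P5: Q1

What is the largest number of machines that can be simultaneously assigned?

Unit-capacity flow: source→left, listed edges, right→sink; max matching = max flow.
Augmenting path P1→Q1 (+1); matched 1.
Augmenting path P2→Q1→P1→Q2 (+1); matched 2.
No augmenting path remains; maximum matching = 2.
König certificate: {P1, Q1} is a vertex cover of size 2 (every listed pair touches it), so no matching can be larger.

2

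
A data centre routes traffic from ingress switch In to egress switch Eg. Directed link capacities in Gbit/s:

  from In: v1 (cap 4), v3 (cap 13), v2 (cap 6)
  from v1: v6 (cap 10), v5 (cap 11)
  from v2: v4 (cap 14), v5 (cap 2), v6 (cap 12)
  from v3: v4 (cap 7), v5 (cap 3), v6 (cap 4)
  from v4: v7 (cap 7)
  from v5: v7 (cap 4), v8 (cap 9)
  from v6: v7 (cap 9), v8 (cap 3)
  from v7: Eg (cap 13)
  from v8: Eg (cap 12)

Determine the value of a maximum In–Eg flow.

23

Augment In→v1→v5→v7→Eg: bottleneck 4, flow now 4.
Augment In→v2→v4→v7→Eg: bottleneck 6, flow now 10.
Augment In→v3→v4→v7→Eg: bottleneck 1, flow now 11.
Augment In→v3→v5→v8→Eg: bottleneck 3, flow now 14.
Augment In→v3→v6→v7→Eg: bottleneck 2, flow now 16.
Augment In→v3→v6→v8→Eg: bottleneck 2, flow now 18.
Augment In→v3→v4→v2→v5→v8→Eg: bottleneck 2, flow now 20. (uses reverse residual edge)
Augment In→v3→v4→v2→v6→v8→Eg: bottleneck 1, flow now 21. (uses reverse residual edge)
Augment In→v3→v4→v2→v6→v7→v5→v8→Eg: bottleneck 2, flow now 23. (uses reverse residual edge)
No augmenting path remains; maximum flow = 23.
In the residual graph, reachable from In: {In}.
Min-cut edges: In→v1 (4), In→v2 (6), In→v3 (13); capacity 4 + 6 + 13 = 23.
This cut is saturated, so no flow can exceed 23.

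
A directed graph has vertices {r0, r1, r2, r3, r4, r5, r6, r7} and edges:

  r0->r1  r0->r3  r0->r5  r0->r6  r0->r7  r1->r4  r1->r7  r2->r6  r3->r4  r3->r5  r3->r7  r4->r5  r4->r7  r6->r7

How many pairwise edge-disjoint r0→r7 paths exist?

4

Assign every edge capacity 1; by Menger, the answer equals the max flow.
Path r0→r7 (+1); total 1.
Path r0→r1→r7 (+1); total 2.
Path r0→r3→r7 (+1); total 3.
Path r0→r6→r7 (+1); total 4.
No residual r0→r7 path; max flow = 4.
Certifying cut of size 4: {r0→r1, r0→r3, r0→r6, r0→r7}.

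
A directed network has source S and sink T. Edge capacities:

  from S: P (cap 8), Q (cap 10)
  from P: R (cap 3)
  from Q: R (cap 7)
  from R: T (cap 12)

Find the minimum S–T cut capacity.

10

Augment S→P→R→T: bottleneck 3, flow now 3.
Augment S→Q→R→T: bottleneck 7, flow now 10.
No augmenting path remains; maximum flow = 10.
By max-flow min-cut, the minimum cut capacity equals the max flow.
In the residual graph, reachable from S: {S, P, Q}.
Min-cut edges: P→R (3), Q→R (7); capacity 3 + 7 = 10.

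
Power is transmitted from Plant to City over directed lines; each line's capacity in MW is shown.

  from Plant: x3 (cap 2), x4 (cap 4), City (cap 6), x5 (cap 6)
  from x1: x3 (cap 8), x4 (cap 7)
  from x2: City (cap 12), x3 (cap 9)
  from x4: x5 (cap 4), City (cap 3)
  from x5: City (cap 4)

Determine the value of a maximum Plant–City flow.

Augment Plant→City: bottleneck 6, flow now 6.
Augment Plant→x4→City: bottleneck 3, flow now 9.
Augment Plant→x5→City: bottleneck 4, flow now 13.
No augmenting path remains; maximum flow = 13.
In the residual graph, reachable from Plant: {Plant, x3, x4, x5}.
Min-cut edges: Plant→City (6), x4→City (3), x5→City (4); capacity 6 + 3 + 4 = 13.
This cut is saturated, so no flow can exceed 13.

13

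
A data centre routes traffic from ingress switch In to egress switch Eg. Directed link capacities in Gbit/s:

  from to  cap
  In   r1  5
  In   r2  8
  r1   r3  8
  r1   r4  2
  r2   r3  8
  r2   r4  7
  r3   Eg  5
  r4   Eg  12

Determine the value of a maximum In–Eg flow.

13

Augment In→r1→r3→Eg: bottleneck 5, flow now 5.
Augment In→r2→r4→Eg: bottleneck 7, flow now 12.
Augment In→r2→r3→r1→r4→Eg: bottleneck 1, flow now 13. (uses reverse residual edge)
No augmenting path remains; maximum flow = 13.
In the residual graph, reachable from In: {In}.
Min-cut edges: In→r1 (5), In→r2 (8); capacity 5 + 8 = 13.
This cut is saturated, so no flow can exceed 13.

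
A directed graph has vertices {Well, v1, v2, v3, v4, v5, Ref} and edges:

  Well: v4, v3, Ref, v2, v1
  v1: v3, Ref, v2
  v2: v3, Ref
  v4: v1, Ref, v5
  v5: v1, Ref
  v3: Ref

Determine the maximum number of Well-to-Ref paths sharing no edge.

Assign every edge capacity 1; by Menger, the answer equals the max flow.
Path Well→Ref (+1); total 1.
Path Well→v1→Ref (+1); total 2.
Path Well→v2→Ref (+1); total 3.
Path Well→v3→Ref (+1); total 4.
Path Well→v4→Ref (+1); total 5.
No residual Well→Ref path; max flow = 5.
Certifying cut of size 5: {Well→Ref, Well→v1, Well→v2, Well→v3, Well→v4}.

5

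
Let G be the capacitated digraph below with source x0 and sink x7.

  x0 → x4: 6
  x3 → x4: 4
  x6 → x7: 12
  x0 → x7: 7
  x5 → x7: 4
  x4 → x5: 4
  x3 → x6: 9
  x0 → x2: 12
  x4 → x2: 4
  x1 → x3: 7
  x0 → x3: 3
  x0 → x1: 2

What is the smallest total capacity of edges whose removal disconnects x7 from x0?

Augment x0→x7: bottleneck 7, flow now 7.
Augment x0→x3→x6→x7: bottleneck 3, flow now 10.
Augment x0→x4→x5→x7: bottleneck 4, flow now 14.
Augment x0→x1→x3→x6→x7: bottleneck 2, flow now 16.
No augmenting path remains; maximum flow = 16.
By max-flow min-cut, the minimum cut capacity equals the max flow.
In the residual graph, reachable from x0: {x0, x2, x4}.
Min-cut edges: x0→x1 (2), x0→x3 (3), x0→x7 (7), x4→x5 (4); capacity 2 + 3 + 7 + 4 = 16.

16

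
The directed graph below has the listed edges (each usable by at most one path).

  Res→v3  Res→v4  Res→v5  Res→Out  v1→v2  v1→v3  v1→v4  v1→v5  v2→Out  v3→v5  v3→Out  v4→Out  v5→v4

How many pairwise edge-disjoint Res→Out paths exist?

3

Assign every edge capacity 1; by Menger, the answer equals the max flow.
Path Res→Out (+1); total 1.
Path Res→v3→Out (+1); total 2.
Path Res→v4→Out (+1); total 3.
No residual Res→Out path; max flow = 3.
Certifying cut of size 3: {Res→Out, Res→v3, v4→Out}.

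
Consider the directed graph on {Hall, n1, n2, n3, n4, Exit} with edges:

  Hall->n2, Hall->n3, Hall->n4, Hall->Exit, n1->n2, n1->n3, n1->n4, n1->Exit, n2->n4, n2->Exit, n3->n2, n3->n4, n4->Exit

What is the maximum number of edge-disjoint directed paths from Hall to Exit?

Assign every edge capacity 1; by Menger, the answer equals the max flow.
Path Hall→Exit (+1); total 1.
Path Hall→n2→Exit (+1); total 2.
Path Hall→n4→Exit (+1); total 3.
No residual Hall→Exit path; max flow = 3.
Certifying cut of size 3: {Hall→Exit, n2→Exit, n4→Exit}.

3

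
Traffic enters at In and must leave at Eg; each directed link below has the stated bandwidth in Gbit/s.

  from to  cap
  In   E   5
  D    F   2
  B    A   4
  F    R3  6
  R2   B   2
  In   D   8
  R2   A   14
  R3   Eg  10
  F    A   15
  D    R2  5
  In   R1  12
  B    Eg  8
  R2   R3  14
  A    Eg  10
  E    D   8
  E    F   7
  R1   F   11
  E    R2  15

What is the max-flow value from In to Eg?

22

Augment In→E→F→A→Eg: bottleneck 5, flow now 5.
Augment In→R1→F→A→Eg: bottleneck 5, flow now 10.
Augment In→R1→F→R3→Eg: bottleneck 6, flow now 16.
Augment In→D→R2→R3→Eg: bottleneck 4, flow now 20.
Augment In→D→R2→B→Eg: bottleneck 1, flow now 21.
Augment In→D→F→E→R2→B→Eg: bottleneck 1, flow now 22. (uses reverse residual edge)
No augmenting path remains; maximum flow = 22.
In the residual graph, reachable from In: {In, E, R1, D, F, R2, A, R3}.
Min-cut edges: R2→B (2), A→Eg (10), R3→Eg (10); capacity 2 + 10 + 10 = 22.
This cut is saturated, so no flow can exceed 22.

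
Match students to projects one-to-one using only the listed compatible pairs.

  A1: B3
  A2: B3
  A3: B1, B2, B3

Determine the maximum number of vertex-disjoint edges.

2

Unit-capacity flow: source→left, listed edges, right→sink; max matching = max flow.
Augmenting path A1→B3 (+1); matched 1.
Augmenting path A3→B1 (+1); matched 2.
No augmenting path remains; maximum matching = 2.
König certificate: {A3, B3} is a vertex cover of size 2 (every listed pair touches it), so no matching can be larger.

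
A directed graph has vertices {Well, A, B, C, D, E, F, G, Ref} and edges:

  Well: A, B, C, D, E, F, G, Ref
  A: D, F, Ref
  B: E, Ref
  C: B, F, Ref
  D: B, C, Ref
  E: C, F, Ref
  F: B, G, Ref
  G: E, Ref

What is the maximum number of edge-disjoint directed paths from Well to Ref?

8

Assign every edge capacity 1; by Menger, the answer equals the max flow.
Path Well→Ref (+1); total 1.
Path Well→A→Ref (+1); total 2.
Path Well→B→Ref (+1); total 3.
Path Well→C→Ref (+1); total 4.
Path Well→D→Ref (+1); total 5.
Path Well→E→Ref (+1); total 6.
Path Well→F→Ref (+1); total 7.
Path Well→G→Ref (+1); total 8.
No residual Well→Ref path; max flow = 8.
Certifying cut of size 8: {Well→A, Well→B, Well→C, Well→D, Well→E, Well→F, Well→G, Well→Ref}.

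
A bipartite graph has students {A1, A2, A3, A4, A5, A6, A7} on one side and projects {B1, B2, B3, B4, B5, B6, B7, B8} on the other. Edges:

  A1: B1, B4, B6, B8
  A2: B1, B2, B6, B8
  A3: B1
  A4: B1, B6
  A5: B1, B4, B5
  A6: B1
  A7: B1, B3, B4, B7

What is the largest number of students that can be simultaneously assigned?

Unit-capacity flow: source→left, listed edges, right→sink; max matching = max flow.
Augmenting path A1→B1 (+1); matched 1.
Augmenting path A2→B2 (+1); matched 2.
Augmenting path A4→B6 (+1); matched 3.
Augmenting path A5→B4 (+1); matched 4.
Augmenting path A7→B3 (+1); matched 5.
Augmenting path A3→B1→A1→B8 (+1); matched 6.
No augmenting path remains; maximum matching = 6.
König certificate: {A1, A2, A4, A5, A7, B1} is a vertex cover of size 6 (every listed pair touches it), so no matching can be larger.

6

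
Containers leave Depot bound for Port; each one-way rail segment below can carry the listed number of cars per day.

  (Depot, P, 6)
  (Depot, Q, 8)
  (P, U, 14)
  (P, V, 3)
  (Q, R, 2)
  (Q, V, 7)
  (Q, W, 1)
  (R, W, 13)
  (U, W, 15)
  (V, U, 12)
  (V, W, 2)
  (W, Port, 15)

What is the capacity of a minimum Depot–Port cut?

Augment Depot→Q→W→Port: bottleneck 1, flow now 1.
Augment Depot→P→U→W→Port: bottleneck 6, flow now 7.
Augment Depot→Q→R→W→Port: bottleneck 2, flow now 9.
Augment Depot→Q→V→W→Port: bottleneck 2, flow now 11.
Augment Depot→Q→V→U→W→Port: bottleneck 3, flow now 14.
No augmenting path remains; maximum flow = 14.
By max-flow min-cut, the minimum cut capacity equals the max flow.
In the residual graph, reachable from Depot: {Depot}.
Min-cut edges: Depot→P (6), Depot→Q (8); capacity 6 + 8 = 14.

14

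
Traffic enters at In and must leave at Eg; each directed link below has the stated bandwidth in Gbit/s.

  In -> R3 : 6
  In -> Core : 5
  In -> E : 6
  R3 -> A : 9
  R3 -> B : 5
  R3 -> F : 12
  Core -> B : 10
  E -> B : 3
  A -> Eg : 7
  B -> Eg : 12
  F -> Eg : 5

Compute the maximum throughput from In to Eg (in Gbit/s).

14

Augment In→R3→A→Eg: bottleneck 6, flow now 6.
Augment In→Core→B→Eg: bottleneck 5, flow now 11.
Augment In→E→B→Eg: bottleneck 3, flow now 14.
No augmenting path remains; maximum flow = 14.
In the residual graph, reachable from In: {In, E}.
Min-cut edges: In→R3 (6), In→Core (5), E→B (3); capacity 6 + 5 + 3 = 14.
This cut is saturated, so no flow can exceed 14.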